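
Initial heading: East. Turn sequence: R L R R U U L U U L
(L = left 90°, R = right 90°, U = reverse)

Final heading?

Answer: Final heading: East

Derivation:
Start: East
  R (right (90° clockwise)) -> South
  L (left (90° counter-clockwise)) -> East
  R (right (90° clockwise)) -> South
  R (right (90° clockwise)) -> West
  U (U-turn (180°)) -> East
  U (U-turn (180°)) -> West
  L (left (90° counter-clockwise)) -> South
  U (U-turn (180°)) -> North
  U (U-turn (180°)) -> South
  L (left (90° counter-clockwise)) -> East
Final: East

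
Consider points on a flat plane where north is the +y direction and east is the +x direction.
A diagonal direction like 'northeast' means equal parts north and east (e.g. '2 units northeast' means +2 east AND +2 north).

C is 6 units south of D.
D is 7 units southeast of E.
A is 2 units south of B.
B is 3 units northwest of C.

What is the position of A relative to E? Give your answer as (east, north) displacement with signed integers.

Answer: A is at (east=4, north=-12) relative to E.

Derivation:
Place E at the origin (east=0, north=0).
  D is 7 units southeast of E: delta (east=+7, north=-7); D at (east=7, north=-7).
  C is 6 units south of D: delta (east=+0, north=-6); C at (east=7, north=-13).
  B is 3 units northwest of C: delta (east=-3, north=+3); B at (east=4, north=-10).
  A is 2 units south of B: delta (east=+0, north=-2); A at (east=4, north=-12).
Therefore A relative to E: (east=4, north=-12).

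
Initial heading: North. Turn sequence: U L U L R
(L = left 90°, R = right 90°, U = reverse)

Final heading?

Answer: Final heading: West

Derivation:
Start: North
  U (U-turn (180°)) -> South
  L (left (90° counter-clockwise)) -> East
  U (U-turn (180°)) -> West
  L (left (90° counter-clockwise)) -> South
  R (right (90° clockwise)) -> West
Final: West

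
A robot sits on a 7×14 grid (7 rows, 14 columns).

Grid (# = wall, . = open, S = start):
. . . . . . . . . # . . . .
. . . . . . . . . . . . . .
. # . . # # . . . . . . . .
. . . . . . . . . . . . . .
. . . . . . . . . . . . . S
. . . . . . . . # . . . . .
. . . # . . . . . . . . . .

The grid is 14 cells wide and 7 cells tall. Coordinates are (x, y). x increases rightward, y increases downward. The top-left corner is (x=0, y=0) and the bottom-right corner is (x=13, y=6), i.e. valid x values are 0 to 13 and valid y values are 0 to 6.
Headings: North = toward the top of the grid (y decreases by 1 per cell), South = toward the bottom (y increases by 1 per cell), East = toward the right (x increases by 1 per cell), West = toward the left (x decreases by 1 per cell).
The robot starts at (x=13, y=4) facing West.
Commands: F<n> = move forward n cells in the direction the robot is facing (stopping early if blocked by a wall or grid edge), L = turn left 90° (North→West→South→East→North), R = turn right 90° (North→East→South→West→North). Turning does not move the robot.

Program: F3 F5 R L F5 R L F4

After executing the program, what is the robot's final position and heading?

Start: (x=13, y=4), facing West
  F3: move forward 3, now at (x=10, y=4)
  F5: move forward 5, now at (x=5, y=4)
  R: turn right, now facing North
  L: turn left, now facing West
  F5: move forward 5, now at (x=0, y=4)
  R: turn right, now facing North
  L: turn left, now facing West
  F4: move forward 0/4 (blocked), now at (x=0, y=4)
Final: (x=0, y=4), facing West

Answer: Final position: (x=0, y=4), facing West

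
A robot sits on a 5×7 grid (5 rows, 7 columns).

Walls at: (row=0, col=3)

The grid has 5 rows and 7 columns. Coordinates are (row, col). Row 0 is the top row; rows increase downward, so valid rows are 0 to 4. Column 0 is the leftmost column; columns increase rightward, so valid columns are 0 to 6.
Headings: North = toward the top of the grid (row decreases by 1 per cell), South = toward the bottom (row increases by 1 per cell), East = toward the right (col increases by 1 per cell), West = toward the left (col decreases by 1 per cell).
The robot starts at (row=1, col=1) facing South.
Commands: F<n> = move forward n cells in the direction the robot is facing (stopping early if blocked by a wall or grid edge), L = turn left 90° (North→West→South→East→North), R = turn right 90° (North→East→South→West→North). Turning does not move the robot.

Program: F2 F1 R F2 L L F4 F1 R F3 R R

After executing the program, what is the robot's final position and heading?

Answer: Final position: (row=4, col=5), facing North

Derivation:
Start: (row=1, col=1), facing South
  F2: move forward 2, now at (row=3, col=1)
  F1: move forward 1, now at (row=4, col=1)
  R: turn right, now facing West
  F2: move forward 1/2 (blocked), now at (row=4, col=0)
  L: turn left, now facing South
  L: turn left, now facing East
  F4: move forward 4, now at (row=4, col=4)
  F1: move forward 1, now at (row=4, col=5)
  R: turn right, now facing South
  F3: move forward 0/3 (blocked), now at (row=4, col=5)
  R: turn right, now facing West
  R: turn right, now facing North
Final: (row=4, col=5), facing North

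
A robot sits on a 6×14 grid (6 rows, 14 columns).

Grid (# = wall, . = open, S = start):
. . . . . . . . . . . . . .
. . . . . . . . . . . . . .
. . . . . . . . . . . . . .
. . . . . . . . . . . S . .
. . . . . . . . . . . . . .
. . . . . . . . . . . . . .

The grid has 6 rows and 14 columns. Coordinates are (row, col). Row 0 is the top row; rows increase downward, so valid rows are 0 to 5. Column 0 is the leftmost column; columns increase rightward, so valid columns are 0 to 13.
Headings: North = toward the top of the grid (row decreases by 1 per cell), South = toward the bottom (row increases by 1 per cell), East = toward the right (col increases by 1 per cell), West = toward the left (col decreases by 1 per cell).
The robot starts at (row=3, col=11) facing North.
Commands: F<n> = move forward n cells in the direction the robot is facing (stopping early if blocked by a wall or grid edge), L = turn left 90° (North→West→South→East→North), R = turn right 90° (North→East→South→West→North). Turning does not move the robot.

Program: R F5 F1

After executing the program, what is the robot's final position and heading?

Answer: Final position: (row=3, col=13), facing East

Derivation:
Start: (row=3, col=11), facing North
  R: turn right, now facing East
  F5: move forward 2/5 (blocked), now at (row=3, col=13)
  F1: move forward 0/1 (blocked), now at (row=3, col=13)
Final: (row=3, col=13), facing East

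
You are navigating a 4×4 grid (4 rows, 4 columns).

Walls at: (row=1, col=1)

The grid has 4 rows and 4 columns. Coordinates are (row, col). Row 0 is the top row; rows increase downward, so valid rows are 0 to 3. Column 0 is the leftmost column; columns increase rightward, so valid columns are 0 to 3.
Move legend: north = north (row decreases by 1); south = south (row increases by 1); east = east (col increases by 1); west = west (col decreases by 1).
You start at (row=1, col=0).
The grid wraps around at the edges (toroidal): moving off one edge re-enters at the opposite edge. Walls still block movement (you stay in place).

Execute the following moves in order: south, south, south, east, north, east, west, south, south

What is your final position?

Start: (row=1, col=0)
  south (south): (row=1, col=0) -> (row=2, col=0)
  south (south): (row=2, col=0) -> (row=3, col=0)
  south (south): (row=3, col=0) -> (row=0, col=0)
  east (east): (row=0, col=0) -> (row=0, col=1)
  north (north): (row=0, col=1) -> (row=3, col=1)
  east (east): (row=3, col=1) -> (row=3, col=2)
  west (west): (row=3, col=2) -> (row=3, col=1)
  south (south): (row=3, col=1) -> (row=0, col=1)
  south (south): blocked, stay at (row=0, col=1)
Final: (row=0, col=1)

Answer: Final position: (row=0, col=1)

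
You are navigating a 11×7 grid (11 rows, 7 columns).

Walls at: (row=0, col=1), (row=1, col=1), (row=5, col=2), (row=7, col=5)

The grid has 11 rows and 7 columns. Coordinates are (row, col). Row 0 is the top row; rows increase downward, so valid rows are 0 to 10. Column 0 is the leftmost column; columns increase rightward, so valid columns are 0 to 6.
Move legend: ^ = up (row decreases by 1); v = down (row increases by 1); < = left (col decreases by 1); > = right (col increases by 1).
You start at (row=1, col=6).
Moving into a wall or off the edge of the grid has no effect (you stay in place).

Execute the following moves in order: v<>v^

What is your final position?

Start: (row=1, col=6)
  v (down): (row=1, col=6) -> (row=2, col=6)
  < (left): (row=2, col=6) -> (row=2, col=5)
  > (right): (row=2, col=5) -> (row=2, col=6)
  v (down): (row=2, col=6) -> (row=3, col=6)
  ^ (up): (row=3, col=6) -> (row=2, col=6)
Final: (row=2, col=6)

Answer: Final position: (row=2, col=6)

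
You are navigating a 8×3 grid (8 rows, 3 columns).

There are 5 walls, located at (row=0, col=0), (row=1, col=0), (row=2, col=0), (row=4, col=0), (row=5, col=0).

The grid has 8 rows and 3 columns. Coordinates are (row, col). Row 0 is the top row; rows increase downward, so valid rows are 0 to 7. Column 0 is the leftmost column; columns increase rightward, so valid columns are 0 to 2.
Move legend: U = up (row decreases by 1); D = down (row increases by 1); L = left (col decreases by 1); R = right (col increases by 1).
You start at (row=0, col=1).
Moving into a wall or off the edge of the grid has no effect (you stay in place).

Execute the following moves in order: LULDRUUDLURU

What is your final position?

Start: (row=0, col=1)
  L (left): blocked, stay at (row=0, col=1)
  U (up): blocked, stay at (row=0, col=1)
  L (left): blocked, stay at (row=0, col=1)
  D (down): (row=0, col=1) -> (row=1, col=1)
  R (right): (row=1, col=1) -> (row=1, col=2)
  U (up): (row=1, col=2) -> (row=0, col=2)
  U (up): blocked, stay at (row=0, col=2)
  D (down): (row=0, col=2) -> (row=1, col=2)
  L (left): (row=1, col=2) -> (row=1, col=1)
  U (up): (row=1, col=1) -> (row=0, col=1)
  R (right): (row=0, col=1) -> (row=0, col=2)
  U (up): blocked, stay at (row=0, col=2)
Final: (row=0, col=2)

Answer: Final position: (row=0, col=2)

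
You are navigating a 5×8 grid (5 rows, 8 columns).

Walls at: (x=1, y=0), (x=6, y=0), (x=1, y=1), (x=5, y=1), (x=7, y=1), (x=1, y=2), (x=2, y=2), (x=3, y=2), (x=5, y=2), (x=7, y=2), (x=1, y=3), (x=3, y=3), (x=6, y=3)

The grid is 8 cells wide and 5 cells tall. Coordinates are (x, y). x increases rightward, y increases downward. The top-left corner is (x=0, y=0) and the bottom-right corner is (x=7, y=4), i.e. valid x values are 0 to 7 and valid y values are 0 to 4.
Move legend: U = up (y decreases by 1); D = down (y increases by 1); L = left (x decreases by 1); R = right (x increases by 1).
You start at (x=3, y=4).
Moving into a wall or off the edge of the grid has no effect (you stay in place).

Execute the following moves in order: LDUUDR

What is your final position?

Start: (x=3, y=4)
  L (left): (x=3, y=4) -> (x=2, y=4)
  D (down): blocked, stay at (x=2, y=4)
  U (up): (x=2, y=4) -> (x=2, y=3)
  U (up): blocked, stay at (x=2, y=3)
  D (down): (x=2, y=3) -> (x=2, y=4)
  R (right): (x=2, y=4) -> (x=3, y=4)
Final: (x=3, y=4)

Answer: Final position: (x=3, y=4)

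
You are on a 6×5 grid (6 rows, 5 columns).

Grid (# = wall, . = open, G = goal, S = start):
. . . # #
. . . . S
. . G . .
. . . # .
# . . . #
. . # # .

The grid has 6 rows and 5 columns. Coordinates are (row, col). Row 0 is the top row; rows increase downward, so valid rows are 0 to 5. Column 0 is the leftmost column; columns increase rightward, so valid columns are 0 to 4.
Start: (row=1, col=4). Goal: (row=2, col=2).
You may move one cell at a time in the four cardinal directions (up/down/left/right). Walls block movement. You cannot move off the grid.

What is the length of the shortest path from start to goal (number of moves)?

Answer: Shortest path length: 3

Derivation:
BFS from (row=1, col=4) until reaching (row=2, col=2):
  Distance 0: (row=1, col=4)
  Distance 1: (row=1, col=3), (row=2, col=4)
  Distance 2: (row=1, col=2), (row=2, col=3), (row=3, col=4)
  Distance 3: (row=0, col=2), (row=1, col=1), (row=2, col=2)  <- goal reached here
One shortest path (3 moves): (row=1, col=4) -> (row=1, col=3) -> (row=1, col=2) -> (row=2, col=2)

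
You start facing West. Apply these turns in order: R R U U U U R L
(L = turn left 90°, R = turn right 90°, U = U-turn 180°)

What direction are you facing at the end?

Start: West
  R (right (90° clockwise)) -> North
  R (right (90° clockwise)) -> East
  U (U-turn (180°)) -> West
  U (U-turn (180°)) -> East
  U (U-turn (180°)) -> West
  U (U-turn (180°)) -> East
  R (right (90° clockwise)) -> South
  L (left (90° counter-clockwise)) -> East
Final: East

Answer: Final heading: East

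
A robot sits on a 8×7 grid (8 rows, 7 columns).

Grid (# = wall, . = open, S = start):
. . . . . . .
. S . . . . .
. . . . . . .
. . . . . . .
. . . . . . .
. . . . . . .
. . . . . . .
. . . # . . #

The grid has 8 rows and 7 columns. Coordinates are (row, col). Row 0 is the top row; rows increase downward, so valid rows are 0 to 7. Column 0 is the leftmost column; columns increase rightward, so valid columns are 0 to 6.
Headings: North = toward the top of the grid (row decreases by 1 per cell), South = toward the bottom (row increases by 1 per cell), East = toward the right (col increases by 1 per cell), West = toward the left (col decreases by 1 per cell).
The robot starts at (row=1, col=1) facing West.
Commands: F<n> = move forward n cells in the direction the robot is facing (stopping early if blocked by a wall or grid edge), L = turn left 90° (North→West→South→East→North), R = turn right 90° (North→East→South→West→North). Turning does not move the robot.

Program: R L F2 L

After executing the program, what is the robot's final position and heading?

Answer: Final position: (row=1, col=0), facing South

Derivation:
Start: (row=1, col=1), facing West
  R: turn right, now facing North
  L: turn left, now facing West
  F2: move forward 1/2 (blocked), now at (row=1, col=0)
  L: turn left, now facing South
Final: (row=1, col=0), facing South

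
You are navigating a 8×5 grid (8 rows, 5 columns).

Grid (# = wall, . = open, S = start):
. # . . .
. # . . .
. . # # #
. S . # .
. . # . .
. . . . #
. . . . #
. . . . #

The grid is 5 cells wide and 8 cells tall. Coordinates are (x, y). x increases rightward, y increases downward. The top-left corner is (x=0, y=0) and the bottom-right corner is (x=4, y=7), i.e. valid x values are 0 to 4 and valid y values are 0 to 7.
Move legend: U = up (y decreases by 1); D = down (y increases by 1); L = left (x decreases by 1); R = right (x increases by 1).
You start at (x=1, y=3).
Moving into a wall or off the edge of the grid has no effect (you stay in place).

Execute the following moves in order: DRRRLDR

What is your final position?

Answer: Final position: (x=1, y=5)

Derivation:
Start: (x=1, y=3)
  D (down): (x=1, y=3) -> (x=1, y=4)
  [×3]R (right): blocked, stay at (x=1, y=4)
  L (left): (x=1, y=4) -> (x=0, y=4)
  D (down): (x=0, y=4) -> (x=0, y=5)
  R (right): (x=0, y=5) -> (x=1, y=5)
Final: (x=1, y=5)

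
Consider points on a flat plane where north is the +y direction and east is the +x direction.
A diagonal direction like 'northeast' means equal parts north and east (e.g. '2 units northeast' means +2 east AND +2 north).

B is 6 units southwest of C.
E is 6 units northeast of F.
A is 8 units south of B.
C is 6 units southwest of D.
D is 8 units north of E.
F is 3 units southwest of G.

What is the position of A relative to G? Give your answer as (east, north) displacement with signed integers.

Answer: A is at (east=-9, north=-9) relative to G.

Derivation:
Place G at the origin (east=0, north=0).
  F is 3 units southwest of G: delta (east=-3, north=-3); F at (east=-3, north=-3).
  E is 6 units northeast of F: delta (east=+6, north=+6); E at (east=3, north=3).
  D is 8 units north of E: delta (east=+0, north=+8); D at (east=3, north=11).
  C is 6 units southwest of D: delta (east=-6, north=-6); C at (east=-3, north=5).
  B is 6 units southwest of C: delta (east=-6, north=-6); B at (east=-9, north=-1).
  A is 8 units south of B: delta (east=+0, north=-8); A at (east=-9, north=-9).
Therefore A relative to G: (east=-9, north=-9).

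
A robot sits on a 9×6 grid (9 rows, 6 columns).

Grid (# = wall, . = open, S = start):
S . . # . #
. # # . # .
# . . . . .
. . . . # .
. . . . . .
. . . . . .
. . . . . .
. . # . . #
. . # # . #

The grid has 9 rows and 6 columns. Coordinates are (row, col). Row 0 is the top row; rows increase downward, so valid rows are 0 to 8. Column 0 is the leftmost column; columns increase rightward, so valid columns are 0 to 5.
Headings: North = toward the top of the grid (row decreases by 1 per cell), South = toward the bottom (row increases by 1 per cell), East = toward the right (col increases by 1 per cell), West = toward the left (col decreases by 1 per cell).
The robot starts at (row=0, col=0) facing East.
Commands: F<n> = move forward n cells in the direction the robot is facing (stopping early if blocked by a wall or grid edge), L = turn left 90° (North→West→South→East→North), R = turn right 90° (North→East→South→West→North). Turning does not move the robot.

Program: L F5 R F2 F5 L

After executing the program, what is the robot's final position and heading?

Start: (row=0, col=0), facing East
  L: turn left, now facing North
  F5: move forward 0/5 (blocked), now at (row=0, col=0)
  R: turn right, now facing East
  F2: move forward 2, now at (row=0, col=2)
  F5: move forward 0/5 (blocked), now at (row=0, col=2)
  L: turn left, now facing North
Final: (row=0, col=2), facing North

Answer: Final position: (row=0, col=2), facing North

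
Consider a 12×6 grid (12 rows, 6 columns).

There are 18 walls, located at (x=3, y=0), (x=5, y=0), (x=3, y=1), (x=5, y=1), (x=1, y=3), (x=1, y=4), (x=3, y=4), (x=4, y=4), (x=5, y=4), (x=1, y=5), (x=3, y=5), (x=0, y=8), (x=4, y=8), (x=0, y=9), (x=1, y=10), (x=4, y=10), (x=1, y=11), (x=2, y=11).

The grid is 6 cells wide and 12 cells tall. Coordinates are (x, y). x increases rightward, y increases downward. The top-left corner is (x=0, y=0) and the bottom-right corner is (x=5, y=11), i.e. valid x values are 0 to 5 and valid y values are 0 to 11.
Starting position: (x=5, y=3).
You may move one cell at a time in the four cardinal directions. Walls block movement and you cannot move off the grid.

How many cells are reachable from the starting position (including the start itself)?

BFS flood-fill from (x=5, y=3):
  Distance 0: (x=5, y=3)
  Distance 1: (x=5, y=2), (x=4, y=3)
  Distance 2: (x=4, y=2), (x=3, y=3)
  Distance 3: (x=4, y=1), (x=3, y=2), (x=2, y=3)
  Distance 4: (x=4, y=0), (x=2, y=2), (x=2, y=4)
  Distance 5: (x=2, y=1), (x=1, y=2), (x=2, y=5)
  Distance 6: (x=2, y=0), (x=1, y=1), (x=0, y=2), (x=2, y=6)
  Distance 7: (x=1, y=0), (x=0, y=1), (x=0, y=3), (x=1, y=6), (x=3, y=6), (x=2, y=7)
  Distance 8: (x=0, y=0), (x=0, y=4), (x=0, y=6), (x=4, y=6), (x=1, y=7), (x=3, y=7), (x=2, y=8)
  Distance 9: (x=0, y=5), (x=4, y=5), (x=5, y=6), (x=0, y=7), (x=4, y=7), (x=1, y=8), (x=3, y=8), (x=2, y=9)
  Distance 10: (x=5, y=5), (x=5, y=7), (x=1, y=9), (x=3, y=9), (x=2, y=10)
  Distance 11: (x=5, y=8), (x=4, y=9), (x=3, y=10)
  Distance 12: (x=5, y=9), (x=3, y=11)
  Distance 13: (x=5, y=10), (x=4, y=11)
  Distance 14: (x=5, y=11)
Total reachable: 52 (grid has 54 open cells total)

Answer: Reachable cells: 52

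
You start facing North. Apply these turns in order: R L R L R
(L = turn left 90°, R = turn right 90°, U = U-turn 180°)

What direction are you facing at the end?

Answer: Final heading: East

Derivation:
Start: North
  R (right (90° clockwise)) -> East
  L (left (90° counter-clockwise)) -> North
  R (right (90° clockwise)) -> East
  L (left (90° counter-clockwise)) -> North
  R (right (90° clockwise)) -> East
Final: East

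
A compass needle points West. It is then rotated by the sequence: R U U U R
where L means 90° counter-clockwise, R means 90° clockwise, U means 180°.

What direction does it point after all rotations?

Start: West
  R (right (90° clockwise)) -> North
  U (U-turn (180°)) -> South
  U (U-turn (180°)) -> North
  U (U-turn (180°)) -> South
  R (right (90° clockwise)) -> West
Final: West

Answer: Final heading: West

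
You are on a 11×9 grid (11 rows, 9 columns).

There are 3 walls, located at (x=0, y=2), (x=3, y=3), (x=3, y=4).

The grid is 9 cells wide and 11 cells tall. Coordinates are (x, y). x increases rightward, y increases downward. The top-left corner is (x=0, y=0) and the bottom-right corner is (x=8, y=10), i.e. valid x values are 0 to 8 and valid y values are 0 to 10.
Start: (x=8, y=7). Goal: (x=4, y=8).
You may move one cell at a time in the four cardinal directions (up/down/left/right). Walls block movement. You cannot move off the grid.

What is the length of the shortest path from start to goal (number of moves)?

BFS from (x=8, y=7) until reaching (x=4, y=8):
  Distance 0: (x=8, y=7)
  Distance 1: (x=8, y=6), (x=7, y=7), (x=8, y=8)
  Distance 2: (x=8, y=5), (x=7, y=6), (x=6, y=7), (x=7, y=8), (x=8, y=9)
  Distance 3: (x=8, y=4), (x=7, y=5), (x=6, y=6), (x=5, y=7), (x=6, y=8), (x=7, y=9), (x=8, y=10)
  Distance 4: (x=8, y=3), (x=7, y=4), (x=6, y=5), (x=5, y=6), (x=4, y=7), (x=5, y=8), (x=6, y=9), (x=7, y=10)
  Distance 5: (x=8, y=2), (x=7, y=3), (x=6, y=4), (x=5, y=5), (x=4, y=6), (x=3, y=7), (x=4, y=8), (x=5, y=9), (x=6, y=10)  <- goal reached here
One shortest path (5 moves): (x=8, y=7) -> (x=7, y=7) -> (x=6, y=7) -> (x=5, y=7) -> (x=4, y=7) -> (x=4, y=8)

Answer: Shortest path length: 5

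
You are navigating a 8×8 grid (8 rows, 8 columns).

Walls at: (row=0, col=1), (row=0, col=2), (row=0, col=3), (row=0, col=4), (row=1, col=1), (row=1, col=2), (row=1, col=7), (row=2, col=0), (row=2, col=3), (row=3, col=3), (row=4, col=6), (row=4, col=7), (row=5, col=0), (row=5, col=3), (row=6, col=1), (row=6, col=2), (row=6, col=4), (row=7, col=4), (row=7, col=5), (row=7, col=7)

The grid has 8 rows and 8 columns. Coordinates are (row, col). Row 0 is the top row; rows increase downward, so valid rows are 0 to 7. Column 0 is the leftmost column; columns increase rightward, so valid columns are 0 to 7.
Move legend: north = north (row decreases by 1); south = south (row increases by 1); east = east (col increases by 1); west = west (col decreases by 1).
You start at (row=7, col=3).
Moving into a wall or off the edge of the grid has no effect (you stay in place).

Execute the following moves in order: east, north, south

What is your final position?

Start: (row=7, col=3)
  east (east): blocked, stay at (row=7, col=3)
  north (north): (row=7, col=3) -> (row=6, col=3)
  south (south): (row=6, col=3) -> (row=7, col=3)
Final: (row=7, col=3)

Answer: Final position: (row=7, col=3)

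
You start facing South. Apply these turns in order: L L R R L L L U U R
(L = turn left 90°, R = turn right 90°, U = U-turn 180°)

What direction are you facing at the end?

Start: South
  L (left (90° counter-clockwise)) -> East
  L (left (90° counter-clockwise)) -> North
  R (right (90° clockwise)) -> East
  R (right (90° clockwise)) -> South
  L (left (90° counter-clockwise)) -> East
  L (left (90° counter-clockwise)) -> North
  L (left (90° counter-clockwise)) -> West
  U (U-turn (180°)) -> East
  U (U-turn (180°)) -> West
  R (right (90° clockwise)) -> North
Final: North

Answer: Final heading: North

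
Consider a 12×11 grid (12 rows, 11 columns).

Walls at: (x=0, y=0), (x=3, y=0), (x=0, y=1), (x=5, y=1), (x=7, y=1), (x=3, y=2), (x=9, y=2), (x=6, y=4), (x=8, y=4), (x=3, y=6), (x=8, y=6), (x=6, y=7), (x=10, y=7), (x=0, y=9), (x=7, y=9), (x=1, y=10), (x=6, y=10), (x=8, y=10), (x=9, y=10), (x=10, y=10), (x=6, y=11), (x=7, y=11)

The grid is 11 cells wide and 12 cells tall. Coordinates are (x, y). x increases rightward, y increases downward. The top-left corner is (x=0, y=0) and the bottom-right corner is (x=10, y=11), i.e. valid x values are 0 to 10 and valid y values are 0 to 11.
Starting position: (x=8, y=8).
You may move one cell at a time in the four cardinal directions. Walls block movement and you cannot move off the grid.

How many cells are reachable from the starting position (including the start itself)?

Answer: Reachable cells: 106

Derivation:
BFS flood-fill from (x=8, y=8):
  Distance 0: (x=8, y=8)
  Distance 1: (x=8, y=7), (x=7, y=8), (x=9, y=8), (x=8, y=9)
  Distance 2: (x=7, y=7), (x=9, y=7), (x=6, y=8), (x=10, y=8), (x=9, y=9)
  Distance 3: (x=7, y=6), (x=9, y=6), (x=5, y=8), (x=6, y=9), (x=10, y=9)
  Distance 4: (x=7, y=5), (x=9, y=5), (x=6, y=6), (x=10, y=6), (x=5, y=7), (x=4, y=8), (x=5, y=9)
  Distance 5: (x=7, y=4), (x=9, y=4), (x=6, y=5), (x=8, y=5), (x=10, y=5), (x=5, y=6), (x=4, y=7), (x=3, y=8), (x=4, y=9), (x=5, y=10)
  Distance 6: (x=7, y=3), (x=9, y=3), (x=10, y=4), (x=5, y=5), (x=4, y=6), (x=3, y=7), (x=2, y=8), (x=3, y=9), (x=4, y=10), (x=5, y=11)
  Distance 7: (x=7, y=2), (x=6, y=3), (x=8, y=3), (x=10, y=3), (x=5, y=4), (x=4, y=5), (x=2, y=7), (x=1, y=8), (x=2, y=9), (x=3, y=10), (x=4, y=11)
  Distance 8: (x=6, y=2), (x=8, y=2), (x=10, y=2), (x=5, y=3), (x=4, y=4), (x=3, y=5), (x=2, y=6), (x=1, y=7), (x=0, y=8), (x=1, y=9), (x=2, y=10), (x=3, y=11)
  Distance 9: (x=6, y=1), (x=8, y=1), (x=10, y=1), (x=5, y=2), (x=4, y=3), (x=3, y=4), (x=2, y=5), (x=1, y=6), (x=0, y=7), (x=2, y=11)
  Distance 10: (x=6, y=0), (x=8, y=0), (x=10, y=0), (x=9, y=1), (x=4, y=2), (x=3, y=3), (x=2, y=4), (x=1, y=5), (x=0, y=6), (x=1, y=11)
  Distance 11: (x=5, y=0), (x=7, y=0), (x=9, y=0), (x=4, y=1), (x=2, y=3), (x=1, y=4), (x=0, y=5), (x=0, y=11)
  Distance 12: (x=4, y=0), (x=3, y=1), (x=2, y=2), (x=1, y=3), (x=0, y=4), (x=0, y=10)
  Distance 13: (x=2, y=1), (x=1, y=2), (x=0, y=3)
  Distance 14: (x=2, y=0), (x=1, y=1), (x=0, y=2)
  Distance 15: (x=1, y=0)
Total reachable: 106 (grid has 110 open cells total)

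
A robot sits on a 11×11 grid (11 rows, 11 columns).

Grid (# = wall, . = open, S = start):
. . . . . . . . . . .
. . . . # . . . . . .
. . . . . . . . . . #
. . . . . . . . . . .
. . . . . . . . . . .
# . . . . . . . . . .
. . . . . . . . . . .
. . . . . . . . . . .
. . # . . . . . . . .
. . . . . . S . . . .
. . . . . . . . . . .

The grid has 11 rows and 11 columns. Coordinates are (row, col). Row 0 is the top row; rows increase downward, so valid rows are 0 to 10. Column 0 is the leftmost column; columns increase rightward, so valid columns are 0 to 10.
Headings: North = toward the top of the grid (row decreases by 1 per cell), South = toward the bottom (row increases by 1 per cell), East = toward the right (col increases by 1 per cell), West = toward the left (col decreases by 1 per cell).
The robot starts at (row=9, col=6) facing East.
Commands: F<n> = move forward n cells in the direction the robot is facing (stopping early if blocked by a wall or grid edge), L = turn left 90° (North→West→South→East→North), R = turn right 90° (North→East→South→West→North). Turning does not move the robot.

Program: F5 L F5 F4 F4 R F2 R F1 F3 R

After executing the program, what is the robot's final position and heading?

Answer: Final position: (row=7, col=10), facing West

Derivation:
Start: (row=9, col=6), facing East
  F5: move forward 4/5 (blocked), now at (row=9, col=10)
  L: turn left, now facing North
  F5: move forward 5, now at (row=4, col=10)
  F4: move forward 1/4 (blocked), now at (row=3, col=10)
  F4: move forward 0/4 (blocked), now at (row=3, col=10)
  R: turn right, now facing East
  F2: move forward 0/2 (blocked), now at (row=3, col=10)
  R: turn right, now facing South
  F1: move forward 1, now at (row=4, col=10)
  F3: move forward 3, now at (row=7, col=10)
  R: turn right, now facing West
Final: (row=7, col=10), facing West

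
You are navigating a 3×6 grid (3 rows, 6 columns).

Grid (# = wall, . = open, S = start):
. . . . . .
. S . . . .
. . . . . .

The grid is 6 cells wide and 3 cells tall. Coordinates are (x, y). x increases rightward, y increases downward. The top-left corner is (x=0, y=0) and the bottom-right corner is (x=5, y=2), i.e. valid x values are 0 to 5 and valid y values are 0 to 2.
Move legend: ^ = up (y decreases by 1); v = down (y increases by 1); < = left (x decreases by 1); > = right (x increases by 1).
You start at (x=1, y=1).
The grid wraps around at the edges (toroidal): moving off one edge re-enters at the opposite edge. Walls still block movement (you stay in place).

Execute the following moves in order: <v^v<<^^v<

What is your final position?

Start: (x=1, y=1)
  < (left): (x=1, y=1) -> (x=0, y=1)
  v (down): (x=0, y=1) -> (x=0, y=2)
  ^ (up): (x=0, y=2) -> (x=0, y=1)
  v (down): (x=0, y=1) -> (x=0, y=2)
  < (left): (x=0, y=2) -> (x=5, y=2)
  < (left): (x=5, y=2) -> (x=4, y=2)
  ^ (up): (x=4, y=2) -> (x=4, y=1)
  ^ (up): (x=4, y=1) -> (x=4, y=0)
  v (down): (x=4, y=0) -> (x=4, y=1)
  < (left): (x=4, y=1) -> (x=3, y=1)
Final: (x=3, y=1)

Answer: Final position: (x=3, y=1)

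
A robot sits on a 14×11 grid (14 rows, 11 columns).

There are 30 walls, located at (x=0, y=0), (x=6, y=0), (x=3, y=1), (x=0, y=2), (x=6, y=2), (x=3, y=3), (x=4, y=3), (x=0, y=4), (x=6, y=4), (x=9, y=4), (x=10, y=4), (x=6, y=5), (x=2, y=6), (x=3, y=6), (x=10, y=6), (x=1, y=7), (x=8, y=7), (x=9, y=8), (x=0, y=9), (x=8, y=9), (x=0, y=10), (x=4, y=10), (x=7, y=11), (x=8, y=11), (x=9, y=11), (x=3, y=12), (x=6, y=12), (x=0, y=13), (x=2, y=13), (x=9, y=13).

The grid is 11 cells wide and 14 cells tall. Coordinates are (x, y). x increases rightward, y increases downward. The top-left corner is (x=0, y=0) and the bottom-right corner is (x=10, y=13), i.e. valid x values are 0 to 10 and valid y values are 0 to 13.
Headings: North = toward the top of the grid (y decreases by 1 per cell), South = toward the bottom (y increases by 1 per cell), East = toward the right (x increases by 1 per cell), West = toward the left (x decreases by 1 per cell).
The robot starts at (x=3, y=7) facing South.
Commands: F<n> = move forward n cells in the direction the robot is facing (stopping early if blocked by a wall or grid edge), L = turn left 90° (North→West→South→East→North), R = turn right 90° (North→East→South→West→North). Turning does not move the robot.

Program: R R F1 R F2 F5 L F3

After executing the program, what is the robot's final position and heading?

Start: (x=3, y=7), facing South
  R: turn right, now facing West
  R: turn right, now facing North
  F1: move forward 0/1 (blocked), now at (x=3, y=7)
  R: turn right, now facing East
  F2: move forward 2, now at (x=5, y=7)
  F5: move forward 2/5 (blocked), now at (x=7, y=7)
  L: turn left, now facing North
  F3: move forward 3, now at (x=7, y=4)
Final: (x=7, y=4), facing North

Answer: Final position: (x=7, y=4), facing North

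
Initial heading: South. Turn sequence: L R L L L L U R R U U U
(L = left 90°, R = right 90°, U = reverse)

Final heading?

Answer: Final heading: North

Derivation:
Start: South
  L (left (90° counter-clockwise)) -> East
  R (right (90° clockwise)) -> South
  L (left (90° counter-clockwise)) -> East
  L (left (90° counter-clockwise)) -> North
  L (left (90° counter-clockwise)) -> West
  L (left (90° counter-clockwise)) -> South
  U (U-turn (180°)) -> North
  R (right (90° clockwise)) -> East
  R (right (90° clockwise)) -> South
  U (U-turn (180°)) -> North
  U (U-turn (180°)) -> South
  U (U-turn (180°)) -> North
Final: North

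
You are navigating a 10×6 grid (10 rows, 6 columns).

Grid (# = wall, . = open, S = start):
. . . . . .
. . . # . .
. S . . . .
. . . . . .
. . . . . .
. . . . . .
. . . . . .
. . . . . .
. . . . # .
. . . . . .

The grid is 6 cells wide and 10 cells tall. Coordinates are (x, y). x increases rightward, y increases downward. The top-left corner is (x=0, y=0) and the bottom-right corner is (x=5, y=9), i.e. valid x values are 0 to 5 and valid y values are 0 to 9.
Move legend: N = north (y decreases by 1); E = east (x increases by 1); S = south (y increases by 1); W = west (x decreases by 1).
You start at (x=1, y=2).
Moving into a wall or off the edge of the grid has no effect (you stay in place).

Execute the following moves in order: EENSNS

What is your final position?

Start: (x=1, y=2)
  E (east): (x=1, y=2) -> (x=2, y=2)
  E (east): (x=2, y=2) -> (x=3, y=2)
  N (north): blocked, stay at (x=3, y=2)
  S (south): (x=3, y=2) -> (x=3, y=3)
  N (north): (x=3, y=3) -> (x=3, y=2)
  S (south): (x=3, y=2) -> (x=3, y=3)
Final: (x=3, y=3)

Answer: Final position: (x=3, y=3)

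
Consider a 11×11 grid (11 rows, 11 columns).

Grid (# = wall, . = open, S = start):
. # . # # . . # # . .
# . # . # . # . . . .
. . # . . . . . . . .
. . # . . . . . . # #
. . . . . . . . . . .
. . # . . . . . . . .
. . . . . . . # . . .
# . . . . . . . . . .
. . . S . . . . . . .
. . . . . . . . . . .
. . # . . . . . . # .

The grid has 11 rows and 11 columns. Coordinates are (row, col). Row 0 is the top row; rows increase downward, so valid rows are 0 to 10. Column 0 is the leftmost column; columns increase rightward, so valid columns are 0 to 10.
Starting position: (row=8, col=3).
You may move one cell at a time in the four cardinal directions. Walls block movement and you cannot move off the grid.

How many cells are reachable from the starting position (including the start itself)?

Answer: Reachable cells: 101

Derivation:
BFS flood-fill from (row=8, col=3):
  Distance 0: (row=8, col=3)
  Distance 1: (row=7, col=3), (row=8, col=2), (row=8, col=4), (row=9, col=3)
  Distance 2: (row=6, col=3), (row=7, col=2), (row=7, col=4), (row=8, col=1), (row=8, col=5), (row=9, col=2), (row=9, col=4), (row=10, col=3)
  Distance 3: (row=5, col=3), (row=6, col=2), (row=6, col=4), (row=7, col=1), (row=7, col=5), (row=8, col=0), (row=8, col=6), (row=9, col=1), (row=9, col=5), (row=10, col=4)
  Distance 4: (row=4, col=3), (row=5, col=4), (row=6, col=1), (row=6, col=5), (row=7, col=6), (row=8, col=7), (row=9, col=0), (row=9, col=6), (row=10, col=1), (row=10, col=5)
  Distance 5: (row=3, col=3), (row=4, col=2), (row=4, col=4), (row=5, col=1), (row=5, col=5), (row=6, col=0), (row=6, col=6), (row=7, col=7), (row=8, col=8), (row=9, col=7), (row=10, col=0), (row=10, col=6)
  Distance 6: (row=2, col=3), (row=3, col=4), (row=4, col=1), (row=4, col=5), (row=5, col=0), (row=5, col=6), (row=7, col=8), (row=8, col=9), (row=9, col=8), (row=10, col=7)
  Distance 7: (row=1, col=3), (row=2, col=4), (row=3, col=1), (row=3, col=5), (row=4, col=0), (row=4, col=6), (row=5, col=7), (row=6, col=8), (row=7, col=9), (row=8, col=10), (row=9, col=9), (row=10, col=8)
  Distance 8: (row=2, col=1), (row=2, col=5), (row=3, col=0), (row=3, col=6), (row=4, col=7), (row=5, col=8), (row=6, col=9), (row=7, col=10), (row=9, col=10)
  Distance 9: (row=1, col=1), (row=1, col=5), (row=2, col=0), (row=2, col=6), (row=3, col=7), (row=4, col=8), (row=5, col=9), (row=6, col=10), (row=10, col=10)
  Distance 10: (row=0, col=5), (row=2, col=7), (row=3, col=8), (row=4, col=9), (row=5, col=10)
  Distance 11: (row=0, col=6), (row=1, col=7), (row=2, col=8), (row=4, col=10)
  Distance 12: (row=1, col=8), (row=2, col=9)
  Distance 13: (row=1, col=9), (row=2, col=10)
  Distance 14: (row=0, col=9), (row=1, col=10)
  Distance 15: (row=0, col=10)
Total reachable: 101 (grid has 103 open cells total)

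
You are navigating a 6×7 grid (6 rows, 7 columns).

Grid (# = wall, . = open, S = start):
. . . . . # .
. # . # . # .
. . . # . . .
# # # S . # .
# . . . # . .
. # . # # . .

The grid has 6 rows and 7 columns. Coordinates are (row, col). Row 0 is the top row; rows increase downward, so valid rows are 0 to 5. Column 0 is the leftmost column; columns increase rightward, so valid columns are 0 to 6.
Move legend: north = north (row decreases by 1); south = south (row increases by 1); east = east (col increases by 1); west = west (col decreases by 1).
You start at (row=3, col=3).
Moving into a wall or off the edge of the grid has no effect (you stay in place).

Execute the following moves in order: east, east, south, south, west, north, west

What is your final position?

Answer: Final position: (row=3, col=3)

Derivation:
Start: (row=3, col=3)
  east (east): (row=3, col=3) -> (row=3, col=4)
  east (east): blocked, stay at (row=3, col=4)
  south (south): blocked, stay at (row=3, col=4)
  south (south): blocked, stay at (row=3, col=4)
  west (west): (row=3, col=4) -> (row=3, col=3)
  north (north): blocked, stay at (row=3, col=3)
  west (west): blocked, stay at (row=3, col=3)
Final: (row=3, col=3)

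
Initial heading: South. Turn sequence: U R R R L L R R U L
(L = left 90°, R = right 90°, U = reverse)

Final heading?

Start: South
  U (U-turn (180°)) -> North
  R (right (90° clockwise)) -> East
  R (right (90° clockwise)) -> South
  R (right (90° clockwise)) -> West
  L (left (90° counter-clockwise)) -> South
  L (left (90° counter-clockwise)) -> East
  R (right (90° clockwise)) -> South
  R (right (90° clockwise)) -> West
  U (U-turn (180°)) -> East
  L (left (90° counter-clockwise)) -> North
Final: North

Answer: Final heading: North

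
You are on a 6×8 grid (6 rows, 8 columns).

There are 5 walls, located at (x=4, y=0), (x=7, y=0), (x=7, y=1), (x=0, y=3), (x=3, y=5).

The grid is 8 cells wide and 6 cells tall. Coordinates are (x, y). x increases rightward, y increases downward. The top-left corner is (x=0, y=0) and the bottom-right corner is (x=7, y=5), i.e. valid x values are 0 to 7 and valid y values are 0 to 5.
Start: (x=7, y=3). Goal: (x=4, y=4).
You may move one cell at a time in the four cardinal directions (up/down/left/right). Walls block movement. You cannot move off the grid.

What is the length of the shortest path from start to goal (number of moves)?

Answer: Shortest path length: 4

Derivation:
BFS from (x=7, y=3) until reaching (x=4, y=4):
  Distance 0: (x=7, y=3)
  Distance 1: (x=7, y=2), (x=6, y=3), (x=7, y=4)
  Distance 2: (x=6, y=2), (x=5, y=3), (x=6, y=4), (x=7, y=5)
  Distance 3: (x=6, y=1), (x=5, y=2), (x=4, y=3), (x=5, y=4), (x=6, y=5)
  Distance 4: (x=6, y=0), (x=5, y=1), (x=4, y=2), (x=3, y=3), (x=4, y=4), (x=5, y=5)  <- goal reached here
One shortest path (4 moves): (x=7, y=3) -> (x=6, y=3) -> (x=5, y=3) -> (x=4, y=3) -> (x=4, y=4)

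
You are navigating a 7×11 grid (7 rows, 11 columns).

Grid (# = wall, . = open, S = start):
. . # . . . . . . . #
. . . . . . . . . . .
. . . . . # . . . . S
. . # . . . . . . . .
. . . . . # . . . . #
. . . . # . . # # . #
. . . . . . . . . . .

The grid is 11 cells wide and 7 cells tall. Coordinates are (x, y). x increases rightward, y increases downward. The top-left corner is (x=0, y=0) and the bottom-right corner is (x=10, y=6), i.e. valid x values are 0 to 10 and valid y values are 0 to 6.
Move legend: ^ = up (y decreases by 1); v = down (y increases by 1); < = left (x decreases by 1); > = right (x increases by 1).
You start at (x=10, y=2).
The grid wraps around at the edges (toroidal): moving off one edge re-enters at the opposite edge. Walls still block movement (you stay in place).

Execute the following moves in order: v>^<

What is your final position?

Answer: Final position: (x=10, y=2)

Derivation:
Start: (x=10, y=2)
  v (down): (x=10, y=2) -> (x=10, y=3)
  > (right): (x=10, y=3) -> (x=0, y=3)
  ^ (up): (x=0, y=3) -> (x=0, y=2)
  < (left): (x=0, y=2) -> (x=10, y=2)
Final: (x=10, y=2)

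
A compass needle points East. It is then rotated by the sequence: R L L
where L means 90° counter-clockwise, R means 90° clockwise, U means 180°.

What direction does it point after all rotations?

Answer: Final heading: North

Derivation:
Start: East
  R (right (90° clockwise)) -> South
  L (left (90° counter-clockwise)) -> East
  L (left (90° counter-clockwise)) -> North
Final: North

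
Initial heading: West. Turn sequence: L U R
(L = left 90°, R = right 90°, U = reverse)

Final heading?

Answer: Final heading: East

Derivation:
Start: West
  L (left (90° counter-clockwise)) -> South
  U (U-turn (180°)) -> North
  R (right (90° clockwise)) -> East
Final: East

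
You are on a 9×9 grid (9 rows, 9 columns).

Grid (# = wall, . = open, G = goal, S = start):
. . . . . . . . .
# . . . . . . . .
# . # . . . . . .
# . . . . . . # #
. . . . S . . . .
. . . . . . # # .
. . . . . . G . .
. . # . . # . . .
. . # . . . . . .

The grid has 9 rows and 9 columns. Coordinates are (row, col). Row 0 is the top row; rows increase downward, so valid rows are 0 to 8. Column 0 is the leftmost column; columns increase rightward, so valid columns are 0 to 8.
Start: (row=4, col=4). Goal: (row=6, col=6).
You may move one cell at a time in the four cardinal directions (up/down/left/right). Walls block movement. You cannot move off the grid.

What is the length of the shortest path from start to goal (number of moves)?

BFS from (row=4, col=4) until reaching (row=6, col=6):
  Distance 0: (row=4, col=4)
  Distance 1: (row=3, col=4), (row=4, col=3), (row=4, col=5), (row=5, col=4)
  Distance 2: (row=2, col=4), (row=3, col=3), (row=3, col=5), (row=4, col=2), (row=4, col=6), (row=5, col=3), (row=5, col=5), (row=6, col=4)
  Distance 3: (row=1, col=4), (row=2, col=3), (row=2, col=5), (row=3, col=2), (row=3, col=6), (row=4, col=1), (row=4, col=7), (row=5, col=2), (row=6, col=3), (row=6, col=5), (row=7, col=4)
  Distance 4: (row=0, col=4), (row=1, col=3), (row=1, col=5), (row=2, col=6), (row=3, col=1), (row=4, col=0), (row=4, col=8), (row=5, col=1), (row=6, col=2), (row=6, col=6), (row=7, col=3), (row=8, col=4)  <- goal reached here
One shortest path (4 moves): (row=4, col=4) -> (row=4, col=5) -> (row=5, col=5) -> (row=6, col=5) -> (row=6, col=6)

Answer: Shortest path length: 4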